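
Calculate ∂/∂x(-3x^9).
- 27 x^{8}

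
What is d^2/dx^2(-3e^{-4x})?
- 48 e^{- 4 x}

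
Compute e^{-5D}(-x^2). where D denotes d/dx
- x^{2} + 10 x - 25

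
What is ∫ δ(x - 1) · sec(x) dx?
\sec{\left(1 \right)}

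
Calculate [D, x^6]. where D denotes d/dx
6 x^{5}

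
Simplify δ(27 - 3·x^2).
\frac{\delta(x - 3) + \delta(x + 3)}{18}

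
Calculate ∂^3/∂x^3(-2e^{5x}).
- 250 e^{5 x}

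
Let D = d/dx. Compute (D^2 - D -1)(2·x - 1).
- 2 x - 1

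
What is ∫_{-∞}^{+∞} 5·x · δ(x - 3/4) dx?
\frac{15}{4}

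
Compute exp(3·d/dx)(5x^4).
5 x^{4} + 60 x^{3} + 270 x^{2} + 540 x + 405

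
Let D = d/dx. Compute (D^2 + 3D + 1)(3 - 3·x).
- 3 x - 6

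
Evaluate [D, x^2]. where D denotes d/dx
2 x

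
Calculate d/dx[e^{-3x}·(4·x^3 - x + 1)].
\left(- 12 x^{3} + 12 x^{2} + 3 x - 4\right) e^{- 3 x}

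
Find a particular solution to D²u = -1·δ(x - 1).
-\frac{|x - 1|}{2}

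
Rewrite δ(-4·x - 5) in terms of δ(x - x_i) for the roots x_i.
\frac{\delta(x + 5/4)}{4}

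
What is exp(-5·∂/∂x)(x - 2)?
x - 7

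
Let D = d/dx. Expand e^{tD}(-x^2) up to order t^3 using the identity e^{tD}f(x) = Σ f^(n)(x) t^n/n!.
- t^{2} - 2 t x - x^{2}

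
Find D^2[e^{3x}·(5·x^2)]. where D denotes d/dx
\left(45 x^{2} + 60 x + 10\right) e^{3 x}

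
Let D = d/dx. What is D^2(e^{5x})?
25 e^{5 x}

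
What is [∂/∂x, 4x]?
4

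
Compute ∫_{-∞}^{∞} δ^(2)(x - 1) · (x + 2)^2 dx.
2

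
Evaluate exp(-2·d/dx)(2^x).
2^{x - 2}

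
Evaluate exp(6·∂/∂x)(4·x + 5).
4 x + 29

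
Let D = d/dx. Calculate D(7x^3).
21 x^{2}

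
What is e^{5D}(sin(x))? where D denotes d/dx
\sin{\left(x + 5 \right)}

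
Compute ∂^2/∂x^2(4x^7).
168 x^{5}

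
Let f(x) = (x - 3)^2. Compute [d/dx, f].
2 x - 6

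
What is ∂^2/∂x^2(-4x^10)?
- 360 x^{8}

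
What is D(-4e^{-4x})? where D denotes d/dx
16 e^{- 4 x}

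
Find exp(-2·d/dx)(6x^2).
6 x^{2} - 24 x + 24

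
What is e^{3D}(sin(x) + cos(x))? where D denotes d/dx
\sqrt{2} \sin{\left(x + \frac{\pi}{4} + 3 \right)}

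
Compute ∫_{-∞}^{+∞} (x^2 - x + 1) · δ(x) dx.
1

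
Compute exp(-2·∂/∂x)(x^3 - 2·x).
x^{3} - 6 x^{2} + 10 x - 4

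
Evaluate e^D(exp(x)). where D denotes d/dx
e^{x + 1}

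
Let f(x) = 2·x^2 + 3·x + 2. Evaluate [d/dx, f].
4 x + 3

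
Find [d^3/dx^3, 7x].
21\frac{d^{2}}{dx^{2}}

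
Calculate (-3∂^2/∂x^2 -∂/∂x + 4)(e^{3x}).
- 26 e^{3 x}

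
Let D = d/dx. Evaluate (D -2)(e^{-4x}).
- 6 e^{- 4 x}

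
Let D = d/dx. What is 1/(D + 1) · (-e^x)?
- \frac{e^{x}}{2}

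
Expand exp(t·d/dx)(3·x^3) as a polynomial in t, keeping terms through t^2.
3 x \left(3 t^{2} + 3 t x + x^{2}\right)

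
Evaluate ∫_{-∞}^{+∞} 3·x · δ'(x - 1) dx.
-3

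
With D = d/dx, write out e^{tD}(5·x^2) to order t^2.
5 t^{2} + 10 t x + 5 x^{2}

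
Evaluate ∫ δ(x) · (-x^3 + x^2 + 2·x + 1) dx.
1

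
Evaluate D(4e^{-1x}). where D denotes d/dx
- 4 e^{- x}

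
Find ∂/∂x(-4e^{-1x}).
4 e^{- x}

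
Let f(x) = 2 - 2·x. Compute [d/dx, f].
-2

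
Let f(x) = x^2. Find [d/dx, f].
2 x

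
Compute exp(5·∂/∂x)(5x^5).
5 x^{5} + 125 x^{4} + 1250 x^{3} + 6250 x^{2} + 15625 x + 15625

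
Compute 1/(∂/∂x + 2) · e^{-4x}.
- \frac{e^{- 4 x}}{2}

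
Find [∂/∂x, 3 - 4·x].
-4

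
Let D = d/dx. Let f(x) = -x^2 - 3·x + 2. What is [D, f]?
- 2 x - 3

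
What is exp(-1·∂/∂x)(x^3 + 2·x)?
x^{3} - 3 x^{2} + 5 x - 3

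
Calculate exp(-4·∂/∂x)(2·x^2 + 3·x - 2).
2 x^{2} - 13 x + 18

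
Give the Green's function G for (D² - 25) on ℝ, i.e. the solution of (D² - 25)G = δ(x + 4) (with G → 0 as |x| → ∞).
-\frac{e^{-5|x + 4|}}{10}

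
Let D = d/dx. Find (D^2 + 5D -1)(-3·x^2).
3 x^{2} - 30 x - 6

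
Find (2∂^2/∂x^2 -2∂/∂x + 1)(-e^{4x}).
- 25 e^{4 x}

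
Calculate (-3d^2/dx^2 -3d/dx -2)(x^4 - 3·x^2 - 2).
- 2 x^{4} - 12 x^{3} - 30 x^{2} + 18 x + 22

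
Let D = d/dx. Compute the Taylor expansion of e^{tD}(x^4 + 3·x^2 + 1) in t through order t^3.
4 t^{3} x + t^{2} \left(6 x^{2} + 3\right) + 2 t x \left(2 x^{2} + 3\right) + x^{4} + 3 x^{2} + 1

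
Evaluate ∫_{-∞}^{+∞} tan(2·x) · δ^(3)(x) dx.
-16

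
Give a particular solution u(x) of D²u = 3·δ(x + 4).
\frac{3|x + 4|}{2}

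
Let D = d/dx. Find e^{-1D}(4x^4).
4 x^{4} - 16 x^{3} + 24 x^{2} - 16 x + 4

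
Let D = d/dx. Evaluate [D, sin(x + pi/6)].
\cos{\left(x + \frac{\pi}{6} \right)}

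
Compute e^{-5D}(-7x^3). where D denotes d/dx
- 7 x^{3} + 105 x^{2} - 525 x + 875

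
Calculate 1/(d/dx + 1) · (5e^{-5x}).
- \frac{5 e^{- 5 x}}{4}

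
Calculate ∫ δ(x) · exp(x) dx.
1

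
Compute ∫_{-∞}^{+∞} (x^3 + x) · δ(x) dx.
0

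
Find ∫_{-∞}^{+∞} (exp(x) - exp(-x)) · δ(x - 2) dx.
2 \sinh{\left(2 \right)}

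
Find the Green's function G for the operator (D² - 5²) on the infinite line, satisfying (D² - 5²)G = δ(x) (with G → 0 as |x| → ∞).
-\frac{e^{-5|x|}}{10}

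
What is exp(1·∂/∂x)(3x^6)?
3 x^{6} + 18 x^{5} + 45 x^{4} + 60 x^{3} + 45 x^{2} + 18 x + 3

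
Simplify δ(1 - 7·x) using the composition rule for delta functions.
\frac{\delta(x - 1/7)}{7}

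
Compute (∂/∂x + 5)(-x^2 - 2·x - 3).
- 5 x^{2} - 12 x - 17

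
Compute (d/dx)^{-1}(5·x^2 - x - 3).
\frac{5 x^{3}}{3} - \frac{x^{2}}{2} - 3 x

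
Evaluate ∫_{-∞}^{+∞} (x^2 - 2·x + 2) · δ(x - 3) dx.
5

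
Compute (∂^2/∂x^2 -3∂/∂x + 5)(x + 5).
5 x + 22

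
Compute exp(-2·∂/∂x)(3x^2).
3 x^{2} - 12 x + 12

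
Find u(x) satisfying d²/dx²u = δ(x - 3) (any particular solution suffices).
\frac{|x - 3|}{2}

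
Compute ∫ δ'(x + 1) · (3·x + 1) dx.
-3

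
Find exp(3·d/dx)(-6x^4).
- 6 x^{4} - 72 x^{3} - 324 x^{2} - 648 x - 486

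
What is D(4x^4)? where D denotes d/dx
16 x^{3}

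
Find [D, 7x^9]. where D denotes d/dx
63 x^{8}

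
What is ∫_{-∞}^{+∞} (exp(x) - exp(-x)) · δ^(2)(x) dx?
0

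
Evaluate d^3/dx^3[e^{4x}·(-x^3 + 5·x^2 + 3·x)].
\left(- 64 x^{3} + 176 x^{2} + 600 x + 258\right) e^{4 x}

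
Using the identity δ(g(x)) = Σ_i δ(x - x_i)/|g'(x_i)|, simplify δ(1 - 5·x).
\frac{\delta(x - 1/5)}{5}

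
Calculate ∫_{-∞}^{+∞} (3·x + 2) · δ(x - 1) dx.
5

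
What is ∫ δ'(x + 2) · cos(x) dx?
- \sin{\left(2 \right)}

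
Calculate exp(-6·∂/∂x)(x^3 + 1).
x^{3} - 18 x^{2} + 108 x - 215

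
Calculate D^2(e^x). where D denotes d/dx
e^{x}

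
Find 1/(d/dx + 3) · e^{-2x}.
e^{- 2 x}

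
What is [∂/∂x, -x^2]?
- 2 x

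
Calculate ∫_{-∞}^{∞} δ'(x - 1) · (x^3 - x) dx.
-2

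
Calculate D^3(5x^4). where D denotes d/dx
120 x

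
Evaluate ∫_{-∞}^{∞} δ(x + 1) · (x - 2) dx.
-3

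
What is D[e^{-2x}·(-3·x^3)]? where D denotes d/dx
x^{2} \left(6 x - 9\right) e^{- 2 x}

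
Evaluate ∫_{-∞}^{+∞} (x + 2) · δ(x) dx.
2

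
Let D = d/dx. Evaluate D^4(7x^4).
168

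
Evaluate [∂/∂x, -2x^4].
- 8 x^{3}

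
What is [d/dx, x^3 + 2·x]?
3 x^{2} + 2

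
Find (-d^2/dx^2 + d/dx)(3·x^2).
6 x - 6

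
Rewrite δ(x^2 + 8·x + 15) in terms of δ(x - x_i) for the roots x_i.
\frac{\delta(x + 5) + \delta(x + 3)}{2}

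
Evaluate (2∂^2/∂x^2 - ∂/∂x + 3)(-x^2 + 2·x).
- 3 x^{2} + 8 x - 6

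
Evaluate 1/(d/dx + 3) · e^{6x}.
\frac{e^{6 x}}{9}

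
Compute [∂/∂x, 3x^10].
30 x^{9}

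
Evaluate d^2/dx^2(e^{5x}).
25 e^{5 x}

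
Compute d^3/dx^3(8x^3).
48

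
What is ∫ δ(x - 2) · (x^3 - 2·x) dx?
4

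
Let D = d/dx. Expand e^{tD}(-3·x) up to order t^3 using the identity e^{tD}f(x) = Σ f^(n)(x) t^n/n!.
- 3 t - 3 x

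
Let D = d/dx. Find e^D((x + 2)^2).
x^{2} + 6 x + 9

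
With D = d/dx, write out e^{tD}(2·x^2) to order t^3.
2 t^{2} + 4 t x + 2 x^{2}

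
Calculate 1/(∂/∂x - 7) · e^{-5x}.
- \frac{e^{- 5 x}}{12}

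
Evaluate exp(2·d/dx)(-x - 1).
- x - 3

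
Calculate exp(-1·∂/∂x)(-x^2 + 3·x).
- x^{2} + 5 x - 4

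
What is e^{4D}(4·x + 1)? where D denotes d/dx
4 x + 17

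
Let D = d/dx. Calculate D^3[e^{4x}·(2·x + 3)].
\left(128 x + 288\right) e^{4 x}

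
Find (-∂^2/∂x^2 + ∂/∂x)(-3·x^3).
9 x \left(2 - x\right)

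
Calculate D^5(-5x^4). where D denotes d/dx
0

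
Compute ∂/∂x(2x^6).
12 x^{5}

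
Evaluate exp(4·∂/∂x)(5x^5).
5 x^{5} + 100 x^{4} + 800 x^{3} + 3200 x^{2} + 6400 x + 5120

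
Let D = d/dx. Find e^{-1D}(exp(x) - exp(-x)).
- e^{1 - x} + e^{x - 1}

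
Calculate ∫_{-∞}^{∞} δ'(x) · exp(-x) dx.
1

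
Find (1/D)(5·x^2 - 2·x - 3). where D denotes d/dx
\frac{5 x^{3}}{3} - x^{2} - 3 x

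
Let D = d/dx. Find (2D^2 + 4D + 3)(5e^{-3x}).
45 e^{- 3 x}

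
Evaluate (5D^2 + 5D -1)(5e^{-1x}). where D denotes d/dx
- 5 e^{- x}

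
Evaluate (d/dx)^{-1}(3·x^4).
\frac{3 x^{5}}{5}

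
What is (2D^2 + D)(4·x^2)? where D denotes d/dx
8 x + 16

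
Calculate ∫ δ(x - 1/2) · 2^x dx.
\sqrt{2}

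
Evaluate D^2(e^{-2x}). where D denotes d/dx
4 e^{- 2 x}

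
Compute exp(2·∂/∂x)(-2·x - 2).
- 2 x - 6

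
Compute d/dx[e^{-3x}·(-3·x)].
3 \left(3 x - 1\right) e^{- 3 x}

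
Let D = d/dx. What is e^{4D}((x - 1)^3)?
x^{3} + 9 x^{2} + 27 x + 27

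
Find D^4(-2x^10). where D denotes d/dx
- 10080 x^{6}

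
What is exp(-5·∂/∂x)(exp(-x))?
e^{5 - x}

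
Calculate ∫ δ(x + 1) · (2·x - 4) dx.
-6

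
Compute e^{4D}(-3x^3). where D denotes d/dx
- 3 x^{3} - 36 x^{2} - 144 x - 192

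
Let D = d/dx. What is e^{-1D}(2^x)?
2^{x - 1}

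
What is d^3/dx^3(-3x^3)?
-18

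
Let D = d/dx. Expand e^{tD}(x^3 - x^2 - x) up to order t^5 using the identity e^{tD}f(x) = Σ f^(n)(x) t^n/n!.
t^{3} + t^{2} \left(3 x - 1\right) - t \left(- 3 x^{2} + 2 x + 1\right) + x^{3} - x^{2} - x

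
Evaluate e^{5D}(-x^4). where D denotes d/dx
- x^{4} - 20 x^{3} - 150 x^{2} - 500 x - 625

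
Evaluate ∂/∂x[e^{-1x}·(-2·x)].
2 \left(x - 1\right) e^{- x}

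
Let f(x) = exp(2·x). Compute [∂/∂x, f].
2 e^{2 x}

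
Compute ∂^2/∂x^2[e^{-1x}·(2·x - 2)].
2 \left(x - 3\right) e^{- x}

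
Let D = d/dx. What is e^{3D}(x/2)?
\frac{x}{2} + \frac{3}{2}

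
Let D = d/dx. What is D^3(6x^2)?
0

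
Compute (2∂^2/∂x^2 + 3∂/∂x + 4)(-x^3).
x \left(- 4 x^{2} - 9 x - 12\right)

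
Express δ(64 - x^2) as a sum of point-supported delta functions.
\frac{\delta(x - 8) + \delta(x + 8)}{16}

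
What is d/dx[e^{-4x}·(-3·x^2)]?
6 x \left(2 x - 1\right) e^{- 4 x}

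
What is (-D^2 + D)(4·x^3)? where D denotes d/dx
12 x \left(x - 2\right)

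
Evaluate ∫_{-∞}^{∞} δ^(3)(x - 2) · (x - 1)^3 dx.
-6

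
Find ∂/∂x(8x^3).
24 x^{2}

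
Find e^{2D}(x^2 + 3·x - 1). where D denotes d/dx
x^{2} + 7 x + 9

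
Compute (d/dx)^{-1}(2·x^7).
\frac{x^{8}}{4}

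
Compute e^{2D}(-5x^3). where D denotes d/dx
- 5 x^{3} - 30 x^{2} - 60 x - 40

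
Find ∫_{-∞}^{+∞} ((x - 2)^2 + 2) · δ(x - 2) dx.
2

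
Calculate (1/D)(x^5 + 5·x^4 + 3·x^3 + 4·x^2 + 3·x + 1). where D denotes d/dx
\frac{x^{6}}{6} + x^{5} + \frac{3 x^{4}}{4} + \frac{4 x^{3}}{3} + \frac{3 x^{2}}{2} + x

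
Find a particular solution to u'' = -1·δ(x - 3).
-\frac{|x - 3|}{2}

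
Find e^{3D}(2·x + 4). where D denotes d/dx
2 x + 10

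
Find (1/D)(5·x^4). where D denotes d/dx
x^{5}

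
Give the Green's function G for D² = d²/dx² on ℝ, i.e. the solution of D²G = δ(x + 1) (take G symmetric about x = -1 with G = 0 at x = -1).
\frac{|x + 1|}{2}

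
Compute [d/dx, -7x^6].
- 42 x^{5}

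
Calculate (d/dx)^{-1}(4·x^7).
\frac{x^{8}}{2}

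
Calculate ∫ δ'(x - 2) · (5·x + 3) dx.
-5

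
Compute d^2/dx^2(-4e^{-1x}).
- 4 e^{- x}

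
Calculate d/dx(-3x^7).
- 21 x^{6}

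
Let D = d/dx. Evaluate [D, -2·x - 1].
-2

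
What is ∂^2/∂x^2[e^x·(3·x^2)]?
3 \left(x^{2} + 4 x + 2\right) e^{x}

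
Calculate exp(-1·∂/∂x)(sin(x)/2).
\frac{\sin{\left(x - 1 \right)}}{2}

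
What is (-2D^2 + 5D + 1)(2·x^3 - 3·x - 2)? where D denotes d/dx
2 x^{3} + 30 x^{2} - 27 x - 17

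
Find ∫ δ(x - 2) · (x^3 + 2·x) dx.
12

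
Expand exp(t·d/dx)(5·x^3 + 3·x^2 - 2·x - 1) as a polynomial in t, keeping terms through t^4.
5 t^{3} + t^{2} \left(15 x + 3\right) + t \left(15 x^{2} + 6 x - 2\right) + 5 x^{3} + 3 x^{2} - 2 x - 1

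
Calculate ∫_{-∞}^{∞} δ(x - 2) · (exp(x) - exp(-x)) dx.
2 \sinh{\left(2 \right)}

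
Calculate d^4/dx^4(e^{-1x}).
e^{- x}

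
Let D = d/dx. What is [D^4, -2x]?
-8D^{3}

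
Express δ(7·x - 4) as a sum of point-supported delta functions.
\frac{\delta(x - 4/7)}{7}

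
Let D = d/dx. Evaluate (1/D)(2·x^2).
\frac{2 x^{3}}{3}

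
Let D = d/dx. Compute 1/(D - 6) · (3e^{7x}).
3 e^{7 x}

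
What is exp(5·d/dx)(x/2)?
\frac{x}{2} + \frac{5}{2}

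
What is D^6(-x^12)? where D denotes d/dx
- 665280 x^{6}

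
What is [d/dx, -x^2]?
- 2 x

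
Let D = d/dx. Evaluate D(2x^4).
8 x^{3}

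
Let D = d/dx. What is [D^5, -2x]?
-10D^{4}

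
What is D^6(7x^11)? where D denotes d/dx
2328480 x^{5}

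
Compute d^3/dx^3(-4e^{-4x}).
256 e^{- 4 x}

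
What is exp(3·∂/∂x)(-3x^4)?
- 3 x^{4} - 36 x^{3} - 162 x^{2} - 324 x - 243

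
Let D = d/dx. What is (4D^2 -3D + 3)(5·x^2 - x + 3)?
15 x^{2} - 33 x + 52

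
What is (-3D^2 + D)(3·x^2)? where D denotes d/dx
6 x - 18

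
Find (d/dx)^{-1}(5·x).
\frac{5 x^{2}}{2}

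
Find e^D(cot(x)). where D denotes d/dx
\cot{\left(x + 1 \right)}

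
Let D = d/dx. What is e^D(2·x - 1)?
2 x + 1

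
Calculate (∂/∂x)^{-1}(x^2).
\frac{x^{3}}{3}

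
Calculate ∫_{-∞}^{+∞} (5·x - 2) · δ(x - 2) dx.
8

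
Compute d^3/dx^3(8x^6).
960 x^{3}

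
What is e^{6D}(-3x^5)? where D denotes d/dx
- 3 x^{5} - 90 x^{4} - 1080 x^{3} - 6480 x^{2} - 19440 x - 23328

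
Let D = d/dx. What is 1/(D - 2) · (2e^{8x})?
\frac{e^{8 x}}{3}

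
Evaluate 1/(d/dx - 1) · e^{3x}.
\frac{e^{3 x}}{2}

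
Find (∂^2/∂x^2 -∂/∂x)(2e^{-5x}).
60 e^{- 5 x}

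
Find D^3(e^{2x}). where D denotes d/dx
8 e^{2 x}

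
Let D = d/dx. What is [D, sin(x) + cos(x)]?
- \sin{\left(x \right)} + \cos{\left(x \right)}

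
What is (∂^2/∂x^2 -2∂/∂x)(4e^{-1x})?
12 e^{- x}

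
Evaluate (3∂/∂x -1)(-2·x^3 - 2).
2 x^{3} - 18 x^{2} + 2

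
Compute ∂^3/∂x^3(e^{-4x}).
- 64 e^{- 4 x}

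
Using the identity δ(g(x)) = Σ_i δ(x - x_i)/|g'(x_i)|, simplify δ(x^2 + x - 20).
\frac{\delta(x - 4) + \delta(x + 5)}{9}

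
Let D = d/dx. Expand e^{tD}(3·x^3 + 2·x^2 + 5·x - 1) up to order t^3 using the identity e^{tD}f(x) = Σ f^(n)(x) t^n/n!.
3 t^{3} + t^{2} \left(9 x + 2\right) + t \left(9 x^{2} + 4 x + 5\right) + 3 x^{3} + 2 x^{2} + 5 x - 1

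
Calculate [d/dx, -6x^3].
- 18 x^{2}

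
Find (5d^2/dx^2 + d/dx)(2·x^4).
8 x^{2} \left(x + 15\right)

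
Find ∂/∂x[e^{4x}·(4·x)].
\left(16 x + 4\right) e^{4 x}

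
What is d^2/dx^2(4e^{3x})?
36 e^{3 x}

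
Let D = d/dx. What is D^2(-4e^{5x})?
- 100 e^{5 x}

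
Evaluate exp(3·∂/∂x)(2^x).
2^{x + 3}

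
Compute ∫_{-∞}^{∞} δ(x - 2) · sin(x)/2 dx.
\frac{\sin{\left(2 \right)}}{2}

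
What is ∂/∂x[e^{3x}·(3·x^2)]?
3 x \left(3 x + 2\right) e^{3 x}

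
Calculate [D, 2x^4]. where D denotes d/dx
8 x^{3}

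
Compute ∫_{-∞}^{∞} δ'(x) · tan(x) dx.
-1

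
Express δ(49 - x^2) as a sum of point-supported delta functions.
\frac{\delta(x - 7) + \delta(x + 7)}{14}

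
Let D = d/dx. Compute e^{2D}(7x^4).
7 x^{4} + 56 x^{3} + 168 x^{2} + 224 x + 112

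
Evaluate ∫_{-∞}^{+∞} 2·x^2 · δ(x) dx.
0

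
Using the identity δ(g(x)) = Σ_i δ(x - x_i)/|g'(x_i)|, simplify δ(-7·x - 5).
\frac{\delta(x + 5/7)}{7}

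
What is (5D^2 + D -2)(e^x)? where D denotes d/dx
4 e^{x}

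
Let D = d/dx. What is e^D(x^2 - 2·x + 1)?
x^{2}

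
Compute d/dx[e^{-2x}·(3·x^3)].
x^{2} \left(9 - 6 x\right) e^{- 2 x}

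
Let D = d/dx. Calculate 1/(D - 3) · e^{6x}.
\frac{e^{6 x}}{3}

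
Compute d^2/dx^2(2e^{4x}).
32 e^{4 x}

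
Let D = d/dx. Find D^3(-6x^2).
0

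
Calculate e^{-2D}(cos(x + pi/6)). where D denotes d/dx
\cos{\left(x - 2 + \frac{\pi}{6} \right)}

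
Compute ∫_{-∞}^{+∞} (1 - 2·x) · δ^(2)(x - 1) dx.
0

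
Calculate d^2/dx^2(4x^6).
120 x^{4}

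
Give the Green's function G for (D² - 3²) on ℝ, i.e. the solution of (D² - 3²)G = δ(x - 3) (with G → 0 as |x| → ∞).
-\frac{e^{-3|x - 3|}}{6}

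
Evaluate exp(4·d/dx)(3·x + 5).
3 x + 17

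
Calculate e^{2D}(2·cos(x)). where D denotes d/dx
2 \cos{\left(x + 2 \right)}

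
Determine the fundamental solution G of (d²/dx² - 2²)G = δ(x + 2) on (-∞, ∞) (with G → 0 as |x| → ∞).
-\frac{e^{-2|x + 2|}}{4}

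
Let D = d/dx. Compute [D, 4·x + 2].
4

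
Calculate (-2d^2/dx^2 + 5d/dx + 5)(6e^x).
48 e^{x}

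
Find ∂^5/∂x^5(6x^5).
720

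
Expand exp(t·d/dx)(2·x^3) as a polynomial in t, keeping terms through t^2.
2 x \left(3 t^{2} + 3 t x + x^{2}\right)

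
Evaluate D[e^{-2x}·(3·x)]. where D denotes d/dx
3 \left(1 - 2 x\right) e^{- 2 x}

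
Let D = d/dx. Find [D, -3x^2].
- 6 x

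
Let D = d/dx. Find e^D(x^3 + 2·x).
x^{3} + 3 x^{2} + 5 x + 3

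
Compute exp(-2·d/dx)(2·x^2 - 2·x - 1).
2 x^{2} - 10 x + 11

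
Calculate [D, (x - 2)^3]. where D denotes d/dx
3 \left(x - 2\right)^{2}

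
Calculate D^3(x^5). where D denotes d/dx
60 x^{2}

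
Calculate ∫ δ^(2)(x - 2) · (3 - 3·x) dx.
0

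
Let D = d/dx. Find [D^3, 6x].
18D^{2}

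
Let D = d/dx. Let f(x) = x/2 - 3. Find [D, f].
\frac{1}{2}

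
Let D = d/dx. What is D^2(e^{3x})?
9 e^{3 x}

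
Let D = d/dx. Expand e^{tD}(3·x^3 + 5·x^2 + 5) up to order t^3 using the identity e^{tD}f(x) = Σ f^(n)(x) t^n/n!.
3 t^{3} + t^{2} \left(9 x + 5\right) + t x \left(9 x + 10\right) + 3 x^{3} + 5 x^{2} + 5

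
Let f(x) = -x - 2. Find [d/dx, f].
-1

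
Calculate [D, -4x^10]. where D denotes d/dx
- 40 x^{9}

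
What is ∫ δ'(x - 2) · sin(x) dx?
- \cos{\left(2 \right)}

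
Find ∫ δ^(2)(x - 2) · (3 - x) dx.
0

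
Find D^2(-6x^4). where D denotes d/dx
- 72 x^{2}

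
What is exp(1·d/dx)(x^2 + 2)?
x^{2} + 2 x + 3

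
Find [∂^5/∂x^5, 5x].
25\frac{d^{4}}{dx^{4}}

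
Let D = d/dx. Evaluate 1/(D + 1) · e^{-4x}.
- \frac{e^{- 4 x}}{3}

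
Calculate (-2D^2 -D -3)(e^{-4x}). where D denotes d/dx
- 31 e^{- 4 x}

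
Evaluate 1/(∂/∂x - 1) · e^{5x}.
\frac{e^{5 x}}{4}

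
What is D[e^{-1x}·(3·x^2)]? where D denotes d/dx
3 x \left(2 - x\right) e^{- x}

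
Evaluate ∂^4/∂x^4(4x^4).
96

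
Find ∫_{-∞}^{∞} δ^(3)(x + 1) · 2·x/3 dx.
0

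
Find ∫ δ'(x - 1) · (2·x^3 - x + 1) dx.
-5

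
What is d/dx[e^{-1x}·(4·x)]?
4 \left(1 - x\right) e^{- x}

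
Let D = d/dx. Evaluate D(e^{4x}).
4 e^{4 x}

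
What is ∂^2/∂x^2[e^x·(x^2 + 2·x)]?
\left(x^{2} + 6 x + 6\right) e^{x}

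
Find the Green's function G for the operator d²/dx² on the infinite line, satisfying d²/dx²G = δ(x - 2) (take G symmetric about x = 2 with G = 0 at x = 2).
\frac{|x - 2|}{2}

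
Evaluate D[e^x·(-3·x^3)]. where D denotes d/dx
3 x^{2} \left(- x - 3\right) e^{x}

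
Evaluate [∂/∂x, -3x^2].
- 6 x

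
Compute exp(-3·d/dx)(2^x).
2^{x - 3}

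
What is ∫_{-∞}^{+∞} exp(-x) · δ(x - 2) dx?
e^{-2}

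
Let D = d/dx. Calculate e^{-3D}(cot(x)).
\cot{\left(x - 3 \right)}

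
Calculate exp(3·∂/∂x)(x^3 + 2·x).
x^{3} + 9 x^{2} + 29 x + 33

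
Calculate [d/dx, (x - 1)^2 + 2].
2 x - 2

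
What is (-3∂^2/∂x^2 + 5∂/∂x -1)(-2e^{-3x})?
86 e^{- 3 x}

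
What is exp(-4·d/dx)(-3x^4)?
- 3 x^{4} + 48 x^{3} - 288 x^{2} + 768 x - 768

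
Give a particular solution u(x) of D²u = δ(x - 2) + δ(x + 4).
\frac{|x - 2|}{2} + \frac{|x + 4|}{2}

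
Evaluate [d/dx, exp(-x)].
- e^{- x}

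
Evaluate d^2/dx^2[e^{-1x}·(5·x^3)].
5 x \left(x^{2} - 6 x + 6\right) e^{- x}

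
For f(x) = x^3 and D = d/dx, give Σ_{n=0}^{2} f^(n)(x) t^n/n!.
x \left(3 t^{2} + 3 t x + x^{2}\right)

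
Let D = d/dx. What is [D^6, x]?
6D^{5}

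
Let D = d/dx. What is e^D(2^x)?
2^{x + 1}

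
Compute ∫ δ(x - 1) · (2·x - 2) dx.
0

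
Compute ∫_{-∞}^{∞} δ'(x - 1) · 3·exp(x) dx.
- 3 e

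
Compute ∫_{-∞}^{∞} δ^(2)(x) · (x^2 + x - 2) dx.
2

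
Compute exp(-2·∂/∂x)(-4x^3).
- 4 x^{3} + 24 x^{2} - 48 x + 32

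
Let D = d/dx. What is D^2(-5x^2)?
-10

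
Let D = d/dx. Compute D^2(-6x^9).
- 432 x^{7}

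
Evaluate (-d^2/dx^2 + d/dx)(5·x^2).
10 x - 10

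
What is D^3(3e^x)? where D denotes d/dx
3 e^{x}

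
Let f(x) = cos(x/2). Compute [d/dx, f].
- \frac{\sin{\left(\frac{x}{2} \right)}}{2}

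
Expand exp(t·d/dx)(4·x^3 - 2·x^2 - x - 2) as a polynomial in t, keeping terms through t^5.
4 t^{3} + t^{2} \left(12 x - 2\right) - t \left(- 12 x^{2} + 4 x + 1\right) + 4 x^{3} - 2 x^{2} - x - 2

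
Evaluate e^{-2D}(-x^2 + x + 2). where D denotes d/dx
- x^{2} + 5 x - 4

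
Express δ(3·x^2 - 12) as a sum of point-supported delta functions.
\frac{\delta(x - 2) + \delta(x + 2)}{12}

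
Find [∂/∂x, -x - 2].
-1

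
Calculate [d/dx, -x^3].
- 3 x^{2}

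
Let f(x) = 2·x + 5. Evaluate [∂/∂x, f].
2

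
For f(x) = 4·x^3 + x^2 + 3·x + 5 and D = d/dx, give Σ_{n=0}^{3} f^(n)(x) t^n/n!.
4 t^{3} + t^{2} \left(12 x + 1\right) + t \left(12 x^{2} + 2 x + 3\right) + 4 x^{3} + x^{2} + 3 x + 5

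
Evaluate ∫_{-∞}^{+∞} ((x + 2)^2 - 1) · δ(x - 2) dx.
15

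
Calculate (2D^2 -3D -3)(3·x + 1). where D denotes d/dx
- 9 x - 12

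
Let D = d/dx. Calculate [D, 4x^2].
8 x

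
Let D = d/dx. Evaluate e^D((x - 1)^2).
x^{2}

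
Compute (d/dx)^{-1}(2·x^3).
\frac{x^{4}}{2}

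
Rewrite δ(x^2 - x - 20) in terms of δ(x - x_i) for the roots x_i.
\frac{\delta(x - 5) + \delta(x + 4)}{9}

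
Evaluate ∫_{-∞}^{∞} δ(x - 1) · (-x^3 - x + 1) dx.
-1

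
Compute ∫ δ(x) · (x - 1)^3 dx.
-1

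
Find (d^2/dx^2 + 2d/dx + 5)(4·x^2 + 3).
20 x^{2} + 16 x + 23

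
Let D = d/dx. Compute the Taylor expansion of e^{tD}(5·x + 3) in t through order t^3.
5 t + 5 x + 3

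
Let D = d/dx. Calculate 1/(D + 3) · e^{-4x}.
- e^{- 4 x}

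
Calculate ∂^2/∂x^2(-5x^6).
- 150 x^{4}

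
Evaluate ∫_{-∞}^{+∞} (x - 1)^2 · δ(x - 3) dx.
4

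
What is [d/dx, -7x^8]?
- 56 x^{7}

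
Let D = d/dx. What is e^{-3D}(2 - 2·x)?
8 - 2 x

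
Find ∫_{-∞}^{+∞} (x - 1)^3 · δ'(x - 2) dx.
-3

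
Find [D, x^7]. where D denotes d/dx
7 x^{6}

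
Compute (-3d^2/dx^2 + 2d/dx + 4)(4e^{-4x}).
- 208 e^{- 4 x}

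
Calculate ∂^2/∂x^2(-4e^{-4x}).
- 64 e^{- 4 x}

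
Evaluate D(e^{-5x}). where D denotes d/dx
- 5 e^{- 5 x}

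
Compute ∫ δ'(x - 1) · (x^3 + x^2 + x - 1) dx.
-6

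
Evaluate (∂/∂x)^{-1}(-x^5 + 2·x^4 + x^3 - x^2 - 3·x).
- \frac{x^{6}}{6} + \frac{2 x^{5}}{5} + \frac{x^{4}}{4} - \frac{x^{3}}{3} - \frac{3 x^{2}}{2}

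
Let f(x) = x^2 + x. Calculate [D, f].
2 x + 1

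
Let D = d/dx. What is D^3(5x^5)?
300 x^{2}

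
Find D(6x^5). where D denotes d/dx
30 x^{4}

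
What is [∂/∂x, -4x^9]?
- 36 x^{8}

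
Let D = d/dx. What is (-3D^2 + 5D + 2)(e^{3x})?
- 10 e^{3 x}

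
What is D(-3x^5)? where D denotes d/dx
- 15 x^{4}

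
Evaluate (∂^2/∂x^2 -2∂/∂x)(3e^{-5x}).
105 e^{- 5 x}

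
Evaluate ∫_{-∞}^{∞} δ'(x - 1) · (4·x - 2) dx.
-4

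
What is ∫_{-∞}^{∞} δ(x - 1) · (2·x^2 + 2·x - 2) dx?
2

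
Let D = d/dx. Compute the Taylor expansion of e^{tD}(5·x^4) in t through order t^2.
5 x^{2} \left(6 t^{2} + 4 t x + x^{2}\right)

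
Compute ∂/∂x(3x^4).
12 x^{3}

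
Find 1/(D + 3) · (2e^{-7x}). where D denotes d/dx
- \frac{e^{- 7 x}}{2}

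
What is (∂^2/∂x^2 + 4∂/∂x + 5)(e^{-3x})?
2 e^{- 3 x}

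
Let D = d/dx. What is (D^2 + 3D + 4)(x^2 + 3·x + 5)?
4 x^{2} + 18 x + 31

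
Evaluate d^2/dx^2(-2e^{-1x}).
- 2 e^{- x}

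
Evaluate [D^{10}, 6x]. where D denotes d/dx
60D^{9}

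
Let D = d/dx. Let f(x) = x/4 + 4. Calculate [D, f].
\frac{1}{4}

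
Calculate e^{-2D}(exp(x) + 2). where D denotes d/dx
e^{x - 2} + 2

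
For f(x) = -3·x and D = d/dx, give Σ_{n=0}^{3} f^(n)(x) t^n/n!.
- 3 t - 3 x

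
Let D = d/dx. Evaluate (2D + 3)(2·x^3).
6 x^{2} \left(x + 2\right)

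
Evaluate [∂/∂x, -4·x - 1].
-4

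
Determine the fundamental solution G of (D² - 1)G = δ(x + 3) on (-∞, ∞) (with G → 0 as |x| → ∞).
-\frac{e^{-|x + 3|}}{2}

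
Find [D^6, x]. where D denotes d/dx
6D^{5}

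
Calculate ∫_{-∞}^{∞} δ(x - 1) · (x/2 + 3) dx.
\frac{7}{2}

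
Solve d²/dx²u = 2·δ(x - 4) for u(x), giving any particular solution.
|x - 4|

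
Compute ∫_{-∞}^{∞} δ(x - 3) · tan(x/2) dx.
\tan{\left(\frac{3}{2} \right)}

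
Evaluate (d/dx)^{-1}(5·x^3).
\frac{5 x^{4}}{4}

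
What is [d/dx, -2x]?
-2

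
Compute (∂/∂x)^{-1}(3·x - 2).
\frac{3 x^{2}}{2} - 2 x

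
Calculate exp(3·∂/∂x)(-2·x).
- 2 x - 6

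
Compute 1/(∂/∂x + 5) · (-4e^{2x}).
- \frac{4 e^{2 x}}{7}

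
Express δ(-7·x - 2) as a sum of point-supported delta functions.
\frac{\delta(x + 2/7)}{7}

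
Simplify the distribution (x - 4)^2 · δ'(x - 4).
0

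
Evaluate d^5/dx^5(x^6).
720 x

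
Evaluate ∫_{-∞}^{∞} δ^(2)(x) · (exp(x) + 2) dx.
1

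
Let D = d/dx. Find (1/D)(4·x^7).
\frac{x^{8}}{2}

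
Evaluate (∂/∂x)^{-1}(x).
\frac{x^{2}}{2}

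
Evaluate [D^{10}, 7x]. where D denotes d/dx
70D^{9}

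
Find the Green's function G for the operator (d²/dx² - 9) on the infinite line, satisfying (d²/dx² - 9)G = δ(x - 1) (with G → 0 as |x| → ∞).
-\frac{e^{-3|x - 1|}}{6}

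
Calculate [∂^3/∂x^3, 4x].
12\frac{d^{2}}{dx^{2}}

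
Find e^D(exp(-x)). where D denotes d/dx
e^{- x - 1}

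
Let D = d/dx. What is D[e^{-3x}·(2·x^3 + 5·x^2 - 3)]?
\left(- 6 x^{3} - 9 x^{2} + 10 x + 9\right) e^{- 3 x}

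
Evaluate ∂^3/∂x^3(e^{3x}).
27 e^{3 x}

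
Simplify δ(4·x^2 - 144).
\frac{\delta(x - 6) + \delta(x + 6)}{48}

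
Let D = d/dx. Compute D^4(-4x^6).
- 1440 x^{2}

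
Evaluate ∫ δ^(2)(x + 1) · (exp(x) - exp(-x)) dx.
- 2 \sinh{\left(1 \right)}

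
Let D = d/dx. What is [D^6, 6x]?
36D^{5}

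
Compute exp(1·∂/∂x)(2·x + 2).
2 x + 4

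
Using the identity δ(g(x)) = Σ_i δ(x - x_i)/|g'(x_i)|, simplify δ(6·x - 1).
\frac{\delta(x - 1/6)}{6}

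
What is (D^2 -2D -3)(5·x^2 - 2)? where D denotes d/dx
- 15 x^{2} - 20 x + 16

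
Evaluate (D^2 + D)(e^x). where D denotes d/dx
2 e^{x}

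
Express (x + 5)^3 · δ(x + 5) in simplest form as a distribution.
0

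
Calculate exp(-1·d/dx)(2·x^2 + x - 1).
x \left(2 x - 3\right)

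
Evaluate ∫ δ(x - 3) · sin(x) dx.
\sin{\left(3 \right)}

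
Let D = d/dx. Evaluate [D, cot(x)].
- \frac{1}{\sin^{2}{\left(x \right)}}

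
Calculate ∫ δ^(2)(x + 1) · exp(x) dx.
e^{-1}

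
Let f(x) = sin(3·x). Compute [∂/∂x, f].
3 \cos{\left(3 x \right)}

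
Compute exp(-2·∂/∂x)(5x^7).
5 x^{7} - 70 x^{6} + 420 x^{5} - 1400 x^{4} + 2800 x^{3} - 3360 x^{2} + 2240 x - 640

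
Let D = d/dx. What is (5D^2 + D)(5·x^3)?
15 x \left(x + 10\right)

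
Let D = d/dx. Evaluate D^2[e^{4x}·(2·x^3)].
4 x \left(8 x^{2} + 12 x + 3\right) e^{4 x}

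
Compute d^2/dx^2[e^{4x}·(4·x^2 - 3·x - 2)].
16 \left(4 x^{2} + x - 3\right) e^{4 x}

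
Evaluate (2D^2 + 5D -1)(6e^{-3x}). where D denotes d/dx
12 e^{- 3 x}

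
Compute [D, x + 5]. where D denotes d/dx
1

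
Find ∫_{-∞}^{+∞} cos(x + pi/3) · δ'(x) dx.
\frac{\sqrt{3}}{2}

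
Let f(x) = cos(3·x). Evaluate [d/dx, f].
- 3 \sin{\left(3 x \right)}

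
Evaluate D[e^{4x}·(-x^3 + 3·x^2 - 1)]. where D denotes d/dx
\left(- 4 x^{3} + 9 x^{2} + 6 x - 4\right) e^{4 x}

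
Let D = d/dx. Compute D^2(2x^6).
60 x^{4}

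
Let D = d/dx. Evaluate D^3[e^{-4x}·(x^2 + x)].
8 \left(- 8 x^{2} + 4 x + 3\right) e^{- 4 x}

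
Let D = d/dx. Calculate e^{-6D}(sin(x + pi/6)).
\sin{\left(x - 6 + \frac{\pi}{6} \right)}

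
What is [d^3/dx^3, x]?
3\frac{d^{2}}{dx^{2}}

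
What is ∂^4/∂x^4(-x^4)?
-24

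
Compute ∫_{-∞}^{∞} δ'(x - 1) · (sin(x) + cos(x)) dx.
- \cos{\left(1 \right)} + \sin{\left(1 \right)}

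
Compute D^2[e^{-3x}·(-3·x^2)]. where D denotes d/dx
3 \left(- 9 x^{2} + 12 x - 2\right) e^{- 3 x}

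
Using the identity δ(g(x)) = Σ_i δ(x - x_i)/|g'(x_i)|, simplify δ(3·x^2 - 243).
\frac{\delta(x - 9) + \delta(x + 9)}{54}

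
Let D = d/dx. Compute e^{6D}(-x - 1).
- x - 7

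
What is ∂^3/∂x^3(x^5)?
60 x^{2}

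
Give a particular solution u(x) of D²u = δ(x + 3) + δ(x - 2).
\frac{|x + 3|}{2} + \frac{|x - 2|}{2}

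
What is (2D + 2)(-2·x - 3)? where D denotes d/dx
- 4 x - 10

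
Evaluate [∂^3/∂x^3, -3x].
-9\frac{d^{2}}{dx^{2}}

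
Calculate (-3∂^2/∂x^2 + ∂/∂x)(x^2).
2 x - 6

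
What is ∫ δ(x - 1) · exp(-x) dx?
e^{-1}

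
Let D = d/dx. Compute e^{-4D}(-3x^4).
- 3 x^{4} + 48 x^{3} - 288 x^{2} + 768 x - 768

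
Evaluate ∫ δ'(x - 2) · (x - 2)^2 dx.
0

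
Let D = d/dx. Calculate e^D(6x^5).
6 x^{5} + 30 x^{4} + 60 x^{3} + 60 x^{2} + 30 x + 6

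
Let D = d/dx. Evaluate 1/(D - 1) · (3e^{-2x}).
- e^{- 2 x}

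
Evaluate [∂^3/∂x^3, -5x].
-15\frac{d^{2}}{dx^{2}}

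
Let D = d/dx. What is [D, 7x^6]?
42 x^{5}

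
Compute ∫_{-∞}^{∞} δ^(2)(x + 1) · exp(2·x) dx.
\frac{4}{e^{2}}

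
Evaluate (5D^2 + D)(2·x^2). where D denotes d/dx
4 x + 20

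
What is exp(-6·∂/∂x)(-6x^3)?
- 6 x^{3} + 108 x^{2} - 648 x + 1296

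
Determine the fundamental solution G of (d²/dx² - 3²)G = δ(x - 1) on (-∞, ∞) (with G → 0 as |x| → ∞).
-\frac{e^{-3|x - 1|}}{6}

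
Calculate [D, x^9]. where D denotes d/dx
9 x^{8}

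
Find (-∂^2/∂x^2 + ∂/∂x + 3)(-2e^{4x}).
18 e^{4 x}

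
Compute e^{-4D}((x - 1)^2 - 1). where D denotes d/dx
x^{2} - 10 x + 24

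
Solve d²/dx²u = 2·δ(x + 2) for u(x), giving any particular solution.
|x + 2|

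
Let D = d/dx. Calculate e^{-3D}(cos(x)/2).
\frac{\cos{\left(x - 3 \right)}}{2}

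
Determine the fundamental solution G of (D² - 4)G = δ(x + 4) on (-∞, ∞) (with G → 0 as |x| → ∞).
-\frac{e^{-2|x + 4|}}{4}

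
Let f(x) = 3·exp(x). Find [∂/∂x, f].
3 e^{x}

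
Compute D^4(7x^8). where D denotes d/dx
11760 x^{4}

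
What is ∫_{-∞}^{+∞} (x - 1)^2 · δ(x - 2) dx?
1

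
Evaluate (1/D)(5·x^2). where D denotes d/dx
\frac{5 x^{3}}{3}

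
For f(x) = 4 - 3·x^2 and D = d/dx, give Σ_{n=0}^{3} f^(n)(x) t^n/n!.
- 3 t^{2} - 6 t x - 3 x^{2} + 4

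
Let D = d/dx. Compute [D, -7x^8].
- 56 x^{7}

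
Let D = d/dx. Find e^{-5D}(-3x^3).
- 3 x^{3} + 45 x^{2} - 225 x + 375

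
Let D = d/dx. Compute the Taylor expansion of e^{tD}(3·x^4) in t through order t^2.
3 x^{2} \left(6 t^{2} + 4 t x + x^{2}\right)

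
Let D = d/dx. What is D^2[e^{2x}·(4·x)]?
16 \left(x + 1\right) e^{2 x}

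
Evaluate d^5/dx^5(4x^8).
26880 x^{3}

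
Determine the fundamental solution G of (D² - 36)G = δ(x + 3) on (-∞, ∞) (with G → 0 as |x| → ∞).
-\frac{e^{-6|x + 3|}}{12}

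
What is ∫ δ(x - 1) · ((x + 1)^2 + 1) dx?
5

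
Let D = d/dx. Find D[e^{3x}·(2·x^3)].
6 x^{2} \left(x + 1\right) e^{3 x}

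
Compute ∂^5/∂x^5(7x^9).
105840 x^{4}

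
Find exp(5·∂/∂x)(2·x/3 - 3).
\frac{2 x}{3} + \frac{1}{3}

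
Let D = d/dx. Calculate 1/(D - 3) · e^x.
- \frac{e^{x}}{2}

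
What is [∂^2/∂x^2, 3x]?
6\frac{d}{dx}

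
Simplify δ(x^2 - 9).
\frac{\delta(x - 3) + \delta(x + 3)}{6}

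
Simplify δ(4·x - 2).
\frac{\delta(x - 1/2)}{4}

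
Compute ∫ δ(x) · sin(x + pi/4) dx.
\frac{\sqrt{2}}{2}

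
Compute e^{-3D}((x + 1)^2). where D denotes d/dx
x^{2} - 4 x + 4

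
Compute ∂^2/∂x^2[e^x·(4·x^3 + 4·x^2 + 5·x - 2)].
\left(4 x^{3} + 28 x^{2} + 45 x + 16\right) e^{x}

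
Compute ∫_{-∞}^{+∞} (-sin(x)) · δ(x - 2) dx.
- \sin{\left(2 \right)}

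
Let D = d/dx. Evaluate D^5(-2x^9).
- 30240 x^{4}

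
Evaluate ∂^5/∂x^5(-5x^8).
- 33600 x^{3}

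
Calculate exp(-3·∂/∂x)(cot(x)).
\cot{\left(x - 3 \right)}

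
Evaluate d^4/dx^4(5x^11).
39600 x^{7}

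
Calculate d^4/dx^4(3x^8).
5040 x^{4}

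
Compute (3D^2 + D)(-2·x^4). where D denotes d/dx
8 x^{2} \left(- x - 9\right)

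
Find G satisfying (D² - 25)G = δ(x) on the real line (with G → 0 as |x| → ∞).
-\frac{e^{-5|x|}}{10}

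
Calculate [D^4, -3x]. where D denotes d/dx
-12D^{3}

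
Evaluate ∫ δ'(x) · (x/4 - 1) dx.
- \frac{1}{4}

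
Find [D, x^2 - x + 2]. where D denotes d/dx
2 x - 1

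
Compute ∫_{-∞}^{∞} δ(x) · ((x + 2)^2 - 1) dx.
3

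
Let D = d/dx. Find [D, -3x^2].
- 6 x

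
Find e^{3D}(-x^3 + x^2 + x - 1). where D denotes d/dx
- x^{3} - 8 x^{2} - 20 x - 16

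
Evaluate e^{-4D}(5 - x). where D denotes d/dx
9 - x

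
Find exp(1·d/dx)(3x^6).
3 x^{6} + 18 x^{5} + 45 x^{4} + 60 x^{3} + 45 x^{2} + 18 x + 3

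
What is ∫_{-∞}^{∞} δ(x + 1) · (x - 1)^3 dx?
-8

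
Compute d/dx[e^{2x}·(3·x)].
\left(6 x + 3\right) e^{2 x}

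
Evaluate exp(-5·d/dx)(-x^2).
- x^{2} + 10 x - 25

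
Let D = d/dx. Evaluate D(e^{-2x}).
- 2 e^{- 2 x}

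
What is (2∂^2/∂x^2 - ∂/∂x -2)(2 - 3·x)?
6 x - 1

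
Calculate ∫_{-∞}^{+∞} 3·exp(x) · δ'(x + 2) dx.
- \frac{3}{e^{2}}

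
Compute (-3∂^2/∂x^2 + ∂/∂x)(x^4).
4 x^{2} \left(x - 9\right)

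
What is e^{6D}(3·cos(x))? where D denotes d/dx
3 \cos{\left(x + 6 \right)}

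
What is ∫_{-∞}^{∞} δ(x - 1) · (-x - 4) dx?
-5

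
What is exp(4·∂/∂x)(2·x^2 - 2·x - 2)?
2 x^{2} + 14 x + 22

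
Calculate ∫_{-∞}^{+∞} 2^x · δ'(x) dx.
- \log{\left(2 \right)}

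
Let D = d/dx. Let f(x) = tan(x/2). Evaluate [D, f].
\frac{1}{\cos{\left(x \right)} + 1}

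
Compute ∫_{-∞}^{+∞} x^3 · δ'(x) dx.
0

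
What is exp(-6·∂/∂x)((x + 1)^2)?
x^{2} - 10 x + 25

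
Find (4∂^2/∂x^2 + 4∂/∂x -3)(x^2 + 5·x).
- 3 x^{2} - 7 x + 28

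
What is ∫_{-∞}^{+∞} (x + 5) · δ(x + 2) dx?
3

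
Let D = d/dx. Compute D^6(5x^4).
0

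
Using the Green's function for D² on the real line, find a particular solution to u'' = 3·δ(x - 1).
\frac{3|x - 1|}{2}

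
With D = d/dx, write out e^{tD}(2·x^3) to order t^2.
2 x \left(3 t^{2} + 3 t x + x^{2}\right)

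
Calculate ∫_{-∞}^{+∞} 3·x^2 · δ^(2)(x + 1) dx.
6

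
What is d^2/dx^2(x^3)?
6 x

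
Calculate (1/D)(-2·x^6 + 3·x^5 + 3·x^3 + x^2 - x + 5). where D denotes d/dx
- \frac{2 x^{7}}{7} + \frac{x^{6}}{2} + \frac{3 x^{4}}{4} + \frac{x^{3}}{3} - \frac{x^{2}}{2} + 5 x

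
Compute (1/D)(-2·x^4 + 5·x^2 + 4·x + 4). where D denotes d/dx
- \frac{2 x^{5}}{5} + \frac{5 x^{3}}{3} + 2 x^{2} + 4 x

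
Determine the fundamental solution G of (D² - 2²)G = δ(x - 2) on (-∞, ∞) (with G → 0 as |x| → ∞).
-\frac{e^{-2|x - 2|}}{4}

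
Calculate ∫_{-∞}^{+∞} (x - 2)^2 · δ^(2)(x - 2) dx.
2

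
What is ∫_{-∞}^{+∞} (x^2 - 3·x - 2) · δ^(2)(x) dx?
2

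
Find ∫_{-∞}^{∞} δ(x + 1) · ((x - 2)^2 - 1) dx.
8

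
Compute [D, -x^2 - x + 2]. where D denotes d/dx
- 2 x - 1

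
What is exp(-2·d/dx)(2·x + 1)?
2 x - 3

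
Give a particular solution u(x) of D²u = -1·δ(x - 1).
-\frac{|x - 1|}{2}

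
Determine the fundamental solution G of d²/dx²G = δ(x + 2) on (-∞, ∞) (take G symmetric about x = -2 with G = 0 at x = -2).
\frac{|x + 2|}{2}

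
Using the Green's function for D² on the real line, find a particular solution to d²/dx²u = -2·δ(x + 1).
-|x + 1|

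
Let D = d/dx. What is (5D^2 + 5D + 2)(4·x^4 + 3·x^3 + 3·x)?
8 x^{4} + 86 x^{3} + 285 x^{2} + 96 x + 15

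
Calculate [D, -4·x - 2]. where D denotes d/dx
-4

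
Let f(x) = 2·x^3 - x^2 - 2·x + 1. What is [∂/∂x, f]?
6 x^{2} - 2 x - 2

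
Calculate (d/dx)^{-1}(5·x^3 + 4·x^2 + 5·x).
\frac{5 x^{4}}{4} + \frac{4 x^{3}}{3} + \frac{5 x^{2}}{2}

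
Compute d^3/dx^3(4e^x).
4 e^{x}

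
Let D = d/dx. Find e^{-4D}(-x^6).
- x^{6} + 24 x^{5} - 240 x^{4} + 1280 x^{3} - 3840 x^{2} + 6144 x - 4096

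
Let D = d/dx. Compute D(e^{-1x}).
- e^{- x}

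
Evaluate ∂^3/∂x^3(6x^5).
360 x^{2}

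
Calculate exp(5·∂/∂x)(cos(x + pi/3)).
\cos{\left(x + \frac{\pi}{3} + 5 \right)}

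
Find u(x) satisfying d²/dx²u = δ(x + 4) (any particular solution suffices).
\frac{|x + 4|}{2}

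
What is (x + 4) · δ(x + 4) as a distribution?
0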